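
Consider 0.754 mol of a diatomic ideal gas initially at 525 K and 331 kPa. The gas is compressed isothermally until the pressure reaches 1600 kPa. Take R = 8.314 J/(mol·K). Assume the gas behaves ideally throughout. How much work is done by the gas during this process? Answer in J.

V₁ = nRT₁/P₁ = 0.754×8.314×525/331 = 9.94 L.
Isothermal: T stays 525 K; PV = const ⇒ V₂ = 2.06 L, P₂ = 1600 kPa.
W = nRT ln(V₂/V₁) = 0.754×8.314×525×ln(0.207) = -5190 J.

-5190 J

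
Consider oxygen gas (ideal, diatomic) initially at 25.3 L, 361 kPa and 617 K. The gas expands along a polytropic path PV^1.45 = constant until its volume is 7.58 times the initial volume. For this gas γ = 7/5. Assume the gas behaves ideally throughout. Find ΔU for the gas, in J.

-13700 J

n = P₁V₁/(RT₁) = 361×25.3/(8.314×617) = 1.78 mol.
Polytropic n=1.45: T₂ = T₁(V₁/V₂)^(n−1) = 617×(0.132)^0.45 = 248 K; P₂ = P₁(V₁/V₂)^n = 19.1 kPa.
For an ideal gas ΔU = nCvΔT with Cv = (5/2)R = 20.8 J/(mol·K).
ΔU = 1.78×20.8×(248−617) = -13700 J.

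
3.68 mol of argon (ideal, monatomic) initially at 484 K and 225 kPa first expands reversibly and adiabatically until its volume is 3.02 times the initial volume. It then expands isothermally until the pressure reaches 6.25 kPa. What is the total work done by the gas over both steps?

V₁ = nRT₁/P₁ = 3.68×8.314×484/225 = 65.8 L.
Step 1 — Adiabatic: TV^(γ−1) = const ⇒ T₂ = 484×(0.331)^0.667 = 232 K; PV^γ = const ⇒ P₂ = 35.7 kPa.
ΔU = nCvΔT = 3.68×12.5×(232−484) = -11600 J.
Q = 0 for an adiabatic process, so W = −ΔU = 11600 J.
State after step 1: P = 35.7 kPa, V = 199 L, T = 232 K.
Step 2 — Isothermal: T stays 232 K; PV = const ⇒ V₂ = 1130 L, P₂ = 6.25 kPa.
ΔU = 0 (ideal gas, T constant).
W = nRT ln(V₂/V₁) = 3.68×8.314×232×ln(5.71) = 12300 J.
Q = ΔU + W = 12300 J.
Net over both steps: W = 23900 J, Q = 12300 J, ΔU = -11600 J.

23900 J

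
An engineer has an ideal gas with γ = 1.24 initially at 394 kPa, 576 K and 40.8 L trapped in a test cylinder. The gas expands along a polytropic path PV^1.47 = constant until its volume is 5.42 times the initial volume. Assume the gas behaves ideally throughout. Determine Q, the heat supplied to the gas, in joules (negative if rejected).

-18000 J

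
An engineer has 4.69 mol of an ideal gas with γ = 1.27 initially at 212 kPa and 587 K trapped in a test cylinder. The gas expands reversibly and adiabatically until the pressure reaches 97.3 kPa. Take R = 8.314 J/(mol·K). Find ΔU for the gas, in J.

-12900 J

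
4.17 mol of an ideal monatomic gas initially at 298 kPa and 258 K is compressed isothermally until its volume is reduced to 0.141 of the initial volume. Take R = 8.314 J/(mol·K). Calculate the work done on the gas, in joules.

17500 J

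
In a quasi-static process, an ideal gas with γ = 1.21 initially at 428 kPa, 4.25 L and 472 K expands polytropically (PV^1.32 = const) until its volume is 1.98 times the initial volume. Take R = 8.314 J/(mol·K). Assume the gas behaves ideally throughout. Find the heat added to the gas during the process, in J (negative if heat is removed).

n = P₁V₁/(RT₁) = 428×4.25/(8.314×472) = 0.464 mol.
Polytropic n=1.32: T₂ = T₁(V₁/V₂)^(n−1) = 472×(0.505)^0.32 = 379 K; P₂ = P₁(V₁/V₂)^n = 174 kPa.
W = (P₁V₁−P₂V₂)/(n−1) = (428×4.25−174×8.41)/0.32 = 1120 J.
ΔU = nCvΔT = 0.464×39.6×(379−472) = -1700 J.
Q = ΔU + W = -585 J.

-585 J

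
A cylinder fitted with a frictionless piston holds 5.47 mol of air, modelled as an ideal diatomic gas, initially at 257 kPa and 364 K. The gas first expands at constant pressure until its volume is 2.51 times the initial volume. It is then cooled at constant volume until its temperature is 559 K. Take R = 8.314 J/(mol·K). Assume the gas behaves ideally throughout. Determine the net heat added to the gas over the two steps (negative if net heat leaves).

47200 J

V₁ = nRT₁/P₁ = 5.47×8.314×364/257 = 64.4 L.
Step 1 — Isobaric: P stays 257 kPa; V/T = const ⇒ T₂ = 914 K, V₂ = 162 L.
W = PΔV = 257×(162−64.4) kPa·L = 25000 J.
ΔU = nCvΔT = 5.47×20.8×(914−364) = 62500 J.
Q = ΔU + W = nCpΔT = 87500 J.
State after step 1: P = 257 kPa, V = 162 L, T = 914 K.
Step 2 — Isochoric: V stays 162 L; P/T = const ⇒ T₂ = 559 K, P₂ = 157 kPa.
W = 0 (no volume change).
ΔU = nCvΔT = 5.47×20.8×(559−914) = -40300 J.
Q = ΔU = -40300 J.
Net over both steps: W = 25000 J, Q = 47200 J, ΔU = 22200 J.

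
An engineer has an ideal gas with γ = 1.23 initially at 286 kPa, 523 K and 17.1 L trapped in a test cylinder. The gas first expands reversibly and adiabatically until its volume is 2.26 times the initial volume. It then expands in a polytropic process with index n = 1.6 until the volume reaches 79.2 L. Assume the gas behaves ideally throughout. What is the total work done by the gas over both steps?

6000 J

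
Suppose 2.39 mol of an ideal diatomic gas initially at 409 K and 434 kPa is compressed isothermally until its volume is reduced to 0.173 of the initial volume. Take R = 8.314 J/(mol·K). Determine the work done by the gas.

-14300 J

V₁ = nRT₁/P₁ = 2.39×8.314×409/434 = 18.7 L.
Isothermal: T stays 409 K; PV = const ⇒ V₂ = 3.24 L, P₂ = 2510 kPa.
W = nRT ln(V₂/V₁) = 2.39×8.314×409×ln(0.173) = -14300 J.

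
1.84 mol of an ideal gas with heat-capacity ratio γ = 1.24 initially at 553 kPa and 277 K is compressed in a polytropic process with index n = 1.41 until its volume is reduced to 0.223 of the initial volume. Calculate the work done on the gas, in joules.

8790 J

V₁ = nRT₁/P₁ = 1.84×8.314×277/553 = 7.66 L.
Polytropic n=1.41: T₂ = T₁(V₁/V₂)^(n−1) = 277×(4.48)^0.41 = 512 K; P₂ = P₁(V₁/V₂)^n = 4590 kPa.
W = (P₁V₁−P₂V₂)/(n−1) = (553×7.66−4590×1.71)/0.41 = -8790 J.
Work done on the gas = −W_by = 8790 J.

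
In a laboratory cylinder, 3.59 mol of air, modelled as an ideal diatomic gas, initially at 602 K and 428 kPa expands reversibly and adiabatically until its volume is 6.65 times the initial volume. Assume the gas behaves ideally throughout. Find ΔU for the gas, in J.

-23900 J

V₁ = nRT₁/P₁ = 3.59×8.314×602/428 = 42.0 L.
Adiabatic: TV^(γ−1) = const ⇒ T₂ = 602×(0.150)^0.400 = 282 K; PV^γ = const ⇒ P₂ = 30.2 kPa.
For an ideal gas ΔU = nCvΔT with Cv = (5/2)R = 20.8 J/(mol·K).
ΔU = 3.59×20.8×(282−602) = -23900 J.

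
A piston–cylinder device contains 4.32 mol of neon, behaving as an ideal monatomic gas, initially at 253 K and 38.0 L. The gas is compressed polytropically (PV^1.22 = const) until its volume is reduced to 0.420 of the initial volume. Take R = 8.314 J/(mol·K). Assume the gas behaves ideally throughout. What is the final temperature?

306 K

P₁ = nRT₁/V₁ = 4.32×8.314×253/38.0 = 239 kPa.
Polytropic n=1.22: T₂ = T₁(V₁/V₂)^(n−1) = 253×(2.38)^0.22 = 306 K; P₂ = P₁(V₁/V₂)^n = 689 kPa.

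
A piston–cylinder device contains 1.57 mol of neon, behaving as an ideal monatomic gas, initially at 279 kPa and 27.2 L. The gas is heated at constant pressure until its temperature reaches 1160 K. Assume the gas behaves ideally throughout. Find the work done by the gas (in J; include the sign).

T₁ = P₁V₁/(nR) = 279×27.2/(1.57×8.314) = 581 K.
Isobaric: P stays 279 kPa; V/T = const ⇒ T₂ = 1160 K, V₂ = 54.3 L.
W = PΔV = 279×(54.3−27.2) kPa·L = 7550 J.

7550 J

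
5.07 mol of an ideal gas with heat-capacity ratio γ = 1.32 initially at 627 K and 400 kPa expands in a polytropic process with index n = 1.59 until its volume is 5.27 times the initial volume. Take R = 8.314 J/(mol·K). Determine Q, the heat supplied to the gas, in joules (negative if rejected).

V₁ = nRT₁/P₁ = 5.07×8.314×627/400 = 66.1 L.
Polytropic n=1.59: T₂ = T₁(V₁/V₂)^(n−1) = 627×(0.190)^0.59 = 235 K; P₂ = P₁(V₁/V₂)^n = 28.5 kPa.
W = (P₁V₁−P₂V₂)/(n−1) = (400×66.1−28.5×348)/0.59 = 28000 J.
ΔU = nCvΔT = 5.07×26.0×(235−627) = -51600 J.
Q = ΔU + W = -23600 J.

-23600 J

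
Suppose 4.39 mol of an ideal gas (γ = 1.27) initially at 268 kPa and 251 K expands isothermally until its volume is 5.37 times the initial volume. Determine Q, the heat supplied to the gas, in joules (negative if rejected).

V₁ = nRT₁/P₁ = 4.39×8.314×251/268 = 34.2 L.
Isothermal: T stays 251 K; PV = const ⇒ V₂ = 184 L, P₂ = 49.9 kPa.
ΔU = 0 (ideal gas, T constant).
W = nRT ln(V₂/V₁) = 4.39×8.314×251×ln(5.37) = 15400 J.
Q = ΔU + W = 15400 J.

15400 J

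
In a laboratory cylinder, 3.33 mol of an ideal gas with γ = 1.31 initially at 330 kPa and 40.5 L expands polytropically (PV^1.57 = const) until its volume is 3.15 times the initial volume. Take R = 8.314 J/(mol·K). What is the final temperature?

T₁ = P₁V₁/(nR) = 330×40.5/(3.33×8.314) = 483 K.
Polytropic n=1.57: T₂ = T₁(V₁/V₂)^(n−1) = 483×(0.317)^0.57 = 251 K; P₂ = P₁(V₁/V₂)^n = 54.5 kPa.

251 K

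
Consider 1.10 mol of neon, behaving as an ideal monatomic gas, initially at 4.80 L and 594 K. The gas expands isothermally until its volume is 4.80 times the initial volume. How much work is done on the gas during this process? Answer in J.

-8520 J

P₁ = nRT₁/V₁ = 1.10×8.314×594/4.80 = 1130 kPa.
Isothermal: T stays 594 K; PV = const ⇒ V₂ = 23.0 L, P₂ = 236 kPa.
W = nRT ln(V₂/V₁) = 1.10×8.314×594×ln(4.80) = 8520 J.
Work done on the gas = −W_by = -8520 J.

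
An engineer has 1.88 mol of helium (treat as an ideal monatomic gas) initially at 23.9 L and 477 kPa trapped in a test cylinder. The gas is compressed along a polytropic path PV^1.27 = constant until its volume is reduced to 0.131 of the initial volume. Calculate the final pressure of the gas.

T₁ = P₁V₁/(nR) = 477×23.9/(1.88×8.314) = 729 K.
Polytropic n=1.27: T₂ = T₁(V₁/V₂)^(n−1) = 729×(7.63)^0.27 = 1260 K; P₂ = P₁(V₁/V₂)^n = 6300 kPa.

6300 kPa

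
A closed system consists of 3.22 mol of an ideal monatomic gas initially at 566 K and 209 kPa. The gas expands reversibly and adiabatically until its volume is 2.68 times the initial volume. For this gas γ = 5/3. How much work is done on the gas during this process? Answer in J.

V₁ = nRT₁/P₁ = 3.22×8.314×566/209 = 72.5 L.
Adiabatic: TV^(γ−1) = const ⇒ T₂ = 566×(0.373)^0.667 = 293 K; PV^γ = const ⇒ P₂ = 40.4 kPa.
ΔU = nCvΔT = 3.22×12.5×(293−566) = -10900 J.
Q = 0 for an adiabatic process, so W = −ΔU = 10900 J.
Work done on the gas = −W_by = -10900 J.

-10900 J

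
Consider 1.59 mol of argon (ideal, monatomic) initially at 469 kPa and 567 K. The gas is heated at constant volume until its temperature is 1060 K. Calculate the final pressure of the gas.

V₁ = nRT₁/P₁ = 1.59×8.314×567/469 = 16.0 L.
Isochoric: V stays 16.0 L; P/T = const ⇒ T₂ = 1060 K, P₂ = 877 kPa.

877 kPa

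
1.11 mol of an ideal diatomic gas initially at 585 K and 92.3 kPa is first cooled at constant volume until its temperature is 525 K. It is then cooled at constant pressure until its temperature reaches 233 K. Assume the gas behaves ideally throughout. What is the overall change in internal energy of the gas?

-8120 J

V₁ = nRT₁/P₁ = 1.11×8.314×585/92.3 = 58.5 L.
Step 1 — Isochoric: V stays 58.5 L; P/T = const ⇒ T₂ = 525 K, P₂ = 82.8 kPa.
W = 0 (no volume change).
ΔU = nCvΔT = 1.11×20.8×(525−585) = -1380 J.
Q = ΔU = -1380 J.
State after step 1: P = 82.8 kPa, V = 58.5 L, T = 525 K.
Step 2 — Isobaric: P stays 82.8 kPa; V/T = const ⇒ T₂ = 233 K, V₂ = 26.0 L.
W = PΔV = 82.8×(26.0−58.5) kPa·L = -2690 J.
ΔU = nCvΔT = 1.11×20.8×(233−525) = -6740 J.
Q = ΔU + W = nCpΔT = -9430 J.
Net over both steps: W = -2690 J, Q = -10800 J, ΔU = -8120 J.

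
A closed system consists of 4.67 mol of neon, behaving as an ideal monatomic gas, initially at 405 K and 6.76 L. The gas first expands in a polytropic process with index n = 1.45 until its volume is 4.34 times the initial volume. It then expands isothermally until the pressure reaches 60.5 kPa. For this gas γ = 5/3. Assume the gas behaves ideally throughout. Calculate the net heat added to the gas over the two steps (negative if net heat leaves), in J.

P₁ = nRT₁/V₁ = 4.67×8.314×405/6.76 = 2330 kPa.
Step 1 — Polytropic n=1.45: T₂ = T₁(V₁/V₂)^(n−1) = 405×(0.230)^0.45 = 209 K; P₂ = P₁(V₁/V₂)^n = 277 kPa.
W = (P₁V₁−P₂V₂)/(n−1) = (2330×6.76−277×29.3)/0.45 = 16900 J.
ΔU = nCvΔT = 4.67×12.5×(209−405) = -11400 J.
Q = ΔU + W = 5490 J.
State after step 1: P = 277 kPa, V = 29.3 L, T = 209 K.
Step 2 — Isothermal: T stays 209 K; PV = const ⇒ V₂ = 134 L, P₂ = 60.5 kPa.
ΔU = 0 (ideal gas, T constant).
W = nRT ln(V₂/V₁) = 4.67×8.314×209×ln(4.58) = 12400 J.
Q = ΔU + W = 12400 J.
Net over both steps: W = 29200 J, Q = 17800 J, ΔU = -11400 J.

17800 J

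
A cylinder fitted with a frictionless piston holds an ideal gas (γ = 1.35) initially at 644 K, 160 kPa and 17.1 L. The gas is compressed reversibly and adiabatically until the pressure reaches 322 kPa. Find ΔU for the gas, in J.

n = P₁V₁/(RT₁) = 160×17.1/(8.314×644) = 0.511 mol.
Adiabatic: T₂/T₁ = (P₂/P₁)^((γ−1)/γ) ⇒ T₂ = 644×(2.01)^0.259 = 772 K; V₂ = 10.2 L.
For an ideal gas ΔU = nCvΔT with Cv = R/(γ−1) = 23.8 J/(mol·K).
ΔU = 0.511×23.8×(772−644) = 1550 J.

1550 J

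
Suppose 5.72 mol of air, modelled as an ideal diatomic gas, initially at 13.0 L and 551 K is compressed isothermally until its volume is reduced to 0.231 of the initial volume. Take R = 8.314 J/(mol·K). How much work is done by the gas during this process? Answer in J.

P₁ = nRT₁/V₁ = 5.72×8.314×551/13.0 = 2020 kPa.
Isothermal: T stays 551 K; PV = const ⇒ V₂ = 3.00 L, P₂ = 8730 kPa.
W = nRT ln(V₂/V₁) = 5.72×8.314×551×ln(0.231) = -38400 J.

-38400 J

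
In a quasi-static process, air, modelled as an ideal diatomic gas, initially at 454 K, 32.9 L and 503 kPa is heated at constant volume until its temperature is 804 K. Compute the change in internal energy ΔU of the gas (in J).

n = P₁V₁/(RT₁) = 503×32.9/(8.314×454) = 4.38 mol.
Isochoric: V stays 32.9 L; P/T = const ⇒ T₂ = 804 K, P₂ = 891 kPa.
For an ideal gas ΔU = nCvΔT with Cv = (5/2)R = 20.8 J/(mol·K).
ΔU = 4.38×20.8×(804−454) = 31900 J.

31900 J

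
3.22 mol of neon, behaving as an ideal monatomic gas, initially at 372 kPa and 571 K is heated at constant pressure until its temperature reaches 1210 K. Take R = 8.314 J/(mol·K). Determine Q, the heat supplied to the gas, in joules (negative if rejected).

V₁ = nRT₁/P₁ = 3.22×8.314×571/372 = 41.1 L.
Isobaric: P stays 372 kPa; V/T = const ⇒ T₂ = 1210 K, V₂ = 87.1 L.
W = PΔV = 372×(87.1−41.1) kPa·L = 17100 J.
ΔU = nCvΔT = 3.22×12.5×(1210−571) = 25700 J.
Q = ΔU + W = nCpΔT = 42800 J.

42800 J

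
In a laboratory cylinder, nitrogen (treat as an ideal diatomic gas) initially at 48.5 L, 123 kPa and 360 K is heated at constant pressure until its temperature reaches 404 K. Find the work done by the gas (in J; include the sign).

n = P₁V₁/(RT₁) = 123×48.5/(8.314×360) = 1.99 mol.
Isobaric: P stays 123 kPa; V/T = const ⇒ T₂ = 404 K, V₂ = 54.4 L.
W = PΔV = 123×(54.4−48.5) kPa·L = 729 J.

729 J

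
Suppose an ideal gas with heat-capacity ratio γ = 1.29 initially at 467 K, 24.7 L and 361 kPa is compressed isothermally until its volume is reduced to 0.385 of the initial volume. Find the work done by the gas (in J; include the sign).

n = P₁V₁/(RT₁) = 361×24.7/(8.314×467) = 2.30 mol.
Isothermal: T stays 467 K; PV = const ⇒ V₂ = 9.51 L, P₂ = 938 kPa.
W = nRT ln(V₂/V₁) = 2.30×8.314×467×ln(0.385) = -8510 J.

-8510 J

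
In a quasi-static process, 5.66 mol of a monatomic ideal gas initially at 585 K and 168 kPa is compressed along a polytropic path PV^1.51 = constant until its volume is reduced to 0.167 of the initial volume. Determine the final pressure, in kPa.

2510 kPa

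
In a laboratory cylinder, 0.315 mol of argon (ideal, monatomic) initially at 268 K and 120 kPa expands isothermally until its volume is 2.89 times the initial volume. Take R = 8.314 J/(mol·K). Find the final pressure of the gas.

41.5 kPa

V₁ = nRT₁/P₁ = 0.315×8.314×268/120 = 5.85 L.
Isothermal: T stays 268 K; PV = const ⇒ V₂ = 16.9 L, P₂ = 41.5 kPa.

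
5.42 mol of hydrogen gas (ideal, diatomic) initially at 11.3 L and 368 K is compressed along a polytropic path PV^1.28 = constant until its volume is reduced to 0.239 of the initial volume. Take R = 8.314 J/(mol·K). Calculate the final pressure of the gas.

P₁ = nRT₁/V₁ = 5.42×8.314×368/11.3 = 1470 kPa.
Polytropic n=1.28: T₂ = T₁(V₁/V₂)^(n−1) = 368×(4.18)^0.28 = 549 K; P₂ = P₁(V₁/V₂)^n = 9170 kPa.

9170 kPa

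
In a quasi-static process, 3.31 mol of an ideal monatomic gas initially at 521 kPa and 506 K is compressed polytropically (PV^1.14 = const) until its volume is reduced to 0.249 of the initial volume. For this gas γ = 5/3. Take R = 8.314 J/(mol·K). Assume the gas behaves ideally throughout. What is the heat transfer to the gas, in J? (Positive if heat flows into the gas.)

-16900 J

V₁ = nRT₁/P₁ = 3.31×8.314×506/521 = 26.7 L.
Polytropic n=1.14: T₂ = T₁(V₁/V₂)^(n−1) = 506×(4.02)^0.14 = 615 K; P₂ = P₁(V₁/V₂)^n = 2540 kPa.
W = (P₁V₁−P₂V₂)/(n−1) = (521×26.7−2540×6.66)/0.14 = -21400 J.
ΔU = nCvΔT = 3.31×12.5×(615−506) = 4490 J.
Q = ΔU + W = -16900 J.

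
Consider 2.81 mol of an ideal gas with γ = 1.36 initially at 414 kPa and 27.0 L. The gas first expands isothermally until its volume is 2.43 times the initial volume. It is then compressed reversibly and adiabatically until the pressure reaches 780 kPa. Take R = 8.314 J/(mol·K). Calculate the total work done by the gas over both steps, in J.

T₁ = P₁V₁/(nR) = 414×27.0/(2.81×8.314) = 478 K.
Step 1 — Isothermal: T stays 478 K; PV = const ⇒ V₂ = 65.6 L, P₂ = 170 kPa.
ΔU = 0 (ideal gas, T constant).
W = nRT ln(V₂/V₁) = 2.81×8.314×478×ln(2.43) = 9920 J.
Q = ΔU + W = 9920 J.
State after step 1: P = 170 kPa, V = 65.6 L, T = 478 K.
Step 2 — Adiabatic: T₂/T₁ = (P₂/P₁)^((γ−1)/γ) ⇒ T₂ = 478×(4.58)^0.265 = 716 K; V₂ = 21.4 L.
ΔU = nCvΔT = 2.81×23.1×(716−478) = 15400 J.
Q = 0 for an adiabatic process, so W = −ΔU = -15400 J.
Net over both steps: W = -5470 J, Q = 9920 J, ΔU = 15400 J.

-5470 J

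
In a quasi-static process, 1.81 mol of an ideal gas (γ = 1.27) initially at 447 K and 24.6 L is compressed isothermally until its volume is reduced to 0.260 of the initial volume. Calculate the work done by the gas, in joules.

P₁ = nRT₁/V₁ = 1.81×8.314×447/24.6 = 273 kPa.
Isothermal: T stays 447 K; PV = const ⇒ V₂ = 6.40 L, P₂ = 1050 kPa.
W = nRT ln(V₂/V₁) = 1.81×8.314×447×ln(0.260) = -9060 J.

-9060 J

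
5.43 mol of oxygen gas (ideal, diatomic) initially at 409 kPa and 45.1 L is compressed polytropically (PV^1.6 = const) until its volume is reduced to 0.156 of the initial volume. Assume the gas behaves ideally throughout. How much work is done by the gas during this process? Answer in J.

-63000 J

T₁ = P₁V₁/(nR) = 409×45.1/(5.43×8.314) = 409 K.
Polytropic n=1.6: T₂ = T₁(V₁/V₂)^(n−1) = 409×(6.41)^0.60 = 1250 K; P₂ = P₁(V₁/V₂)^n = 7990 kPa.
W = (P₁V₁−P₂V₂)/(n−1) = (409×45.1−7990×7.04)/0.60 = -63000 J.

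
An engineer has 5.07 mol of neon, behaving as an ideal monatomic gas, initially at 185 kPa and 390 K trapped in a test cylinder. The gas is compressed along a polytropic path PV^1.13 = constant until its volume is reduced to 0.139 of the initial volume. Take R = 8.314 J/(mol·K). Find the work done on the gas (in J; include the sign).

V₁ = nRT₁/P₁ = 5.07×8.314×390/185 = 88.9 L.
Polytropic n=1.13: T₂ = T₁(V₁/V₂)^(n−1) = 390×(7.19)^0.13 = 504 K; P₂ = P₁(V₁/V₂)^n = 1720 kPa.
W = (P₁V₁−P₂V₂)/(n−1) = (185×88.9−1720×12.4)/0.13 = -37000 J.
Work done on the gas = −W_by = 37000 J.

37000 J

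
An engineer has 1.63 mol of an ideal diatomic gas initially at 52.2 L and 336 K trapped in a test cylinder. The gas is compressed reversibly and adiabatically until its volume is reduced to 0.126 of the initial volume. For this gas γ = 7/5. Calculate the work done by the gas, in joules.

-14700 J

P₁ = nRT₁/V₁ = 1.63×8.314×336/52.2 = 87.2 kPa.
Adiabatic: TV^(γ−1) = const ⇒ T₂ = 336×(7.94)^0.400 = 769 K; PV^γ = const ⇒ P₂ = 1590 kPa.
ΔU = nCvΔT = 1.63×20.8×(769−336) = 14700 J.
Q = 0 for an adiabatic process, so W = −ΔU = -14700 J.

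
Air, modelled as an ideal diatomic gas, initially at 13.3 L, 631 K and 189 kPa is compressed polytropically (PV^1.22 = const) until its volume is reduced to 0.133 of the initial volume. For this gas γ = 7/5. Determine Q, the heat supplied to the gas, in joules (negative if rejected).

n = P₁V₁/(RT₁) = 189×13.3/(8.314×631) = 0.479 mol.
Polytropic n=1.22: T₂ = T₁(V₁/V₂)^(n−1) = 631×(7.52)^0.22 = 984 K; P₂ = P₁(V₁/V₂)^n = 2210 kPa.
W = (P₁V₁−P₂V₂)/(n−1) = (189×13.3−2210×1.77)/0.22 = -6380 J.
ΔU = nCvΔT = 0.479×20.8×(984−631) = 3510 J.
Q = ΔU + W = -2870 J.

-2870 J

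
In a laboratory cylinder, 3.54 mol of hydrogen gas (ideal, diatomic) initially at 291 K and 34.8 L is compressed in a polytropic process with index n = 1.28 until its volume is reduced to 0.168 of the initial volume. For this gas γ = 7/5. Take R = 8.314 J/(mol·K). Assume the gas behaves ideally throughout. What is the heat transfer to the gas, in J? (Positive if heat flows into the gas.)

P₁ = nRT₁/V₁ = 3.54×8.314×291/34.8 = 246 kPa.
Polytropic n=1.28: T₂ = T₁(V₁/V₂)^(n−1) = 291×(5.95)^0.28 = 480 K; P₂ = P₁(V₁/V₂)^n = 2410 kPa.
W = (P₁V₁−P₂V₂)/(n−1) = (246×34.8−2410×5.85)/0.28 = -19800 J.
ΔU = nCvΔT = 3.54×20.8×(480−291) = 13900 J.
Q = ΔU + W = -5940 J.

-5940 J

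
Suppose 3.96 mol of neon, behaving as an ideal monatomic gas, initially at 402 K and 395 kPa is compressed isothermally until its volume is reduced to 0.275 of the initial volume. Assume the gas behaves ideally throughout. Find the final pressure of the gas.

1440 kPa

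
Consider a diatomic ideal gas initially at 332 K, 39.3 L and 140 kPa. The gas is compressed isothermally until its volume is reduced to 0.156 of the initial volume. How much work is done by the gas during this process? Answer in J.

n = P₁V₁/(RT₁) = 140×39.3/(8.314×332) = 1.99 mol.
Isothermal: T stays 332 K; PV = const ⇒ V₂ = 6.13 L, P₂ = 897 kPa.
W = nRT ln(V₂/V₁) = 1.99×8.314×332×ln(0.156) = -10200 J.

-10200 J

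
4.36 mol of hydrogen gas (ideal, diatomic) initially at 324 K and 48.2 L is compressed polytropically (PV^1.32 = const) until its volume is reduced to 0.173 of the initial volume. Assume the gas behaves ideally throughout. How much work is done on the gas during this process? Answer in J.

27600 J

P₁ = nRT₁/V₁ = 4.36×8.314×324/48.2 = 244 kPa.
Polytropic n=1.32: T₂ = T₁(V₁/V₂)^(n−1) = 324×(5.78)^0.32 = 568 K; P₂ = P₁(V₁/V₂)^n = 2470 kPa.
W = (P₁V₁−P₂V₂)/(n−1) = (244×48.2−2470×8.34)/0.32 = -27600 J.
Work done on the gas = −W_by = 27600 J.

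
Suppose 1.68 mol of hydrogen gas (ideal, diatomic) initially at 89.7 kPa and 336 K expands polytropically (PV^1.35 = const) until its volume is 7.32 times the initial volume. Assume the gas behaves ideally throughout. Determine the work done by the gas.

6730 J

V₁ = nRT₁/P₁ = 1.68×8.314×336/89.7 = 52.3 L.
Polytropic n=1.35: T₂ = T₁(V₁/V₂)^(n−1) = 336×(0.137)^0.35 = 167 K; P₂ = P₁(V₁/V₂)^n = 6.11 kPa.
W = (P₁V₁−P₂V₂)/(n−1) = (89.7×52.3−6.11×383)/0.35 = 6730 J.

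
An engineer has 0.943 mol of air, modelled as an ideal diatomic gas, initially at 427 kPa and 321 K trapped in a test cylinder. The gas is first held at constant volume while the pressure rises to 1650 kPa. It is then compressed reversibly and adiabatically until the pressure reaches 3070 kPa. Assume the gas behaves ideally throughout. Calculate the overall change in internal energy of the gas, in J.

22700 J

V₁ = nRT₁/P₁ = 0.943×8.314×321/427 = 5.89 L.
Step 1 — Isochoric: V stays 5.89 L; P/T = const ⇒ T₂ = 1240 K, P₂ = 1650 kPa.
W = 0 (no volume change).
ΔU = nCvΔT = 0.943×20.8×(1240−321) = 18000 J.
Q = ΔU = 18000 J.
State after step 1: P = 1650 kPa, V = 5.89 L, T = 1240 K.
Step 2 — Adiabatic: T₂/T₁ = (P₂/P₁)^((γ−1)/γ) ⇒ T₂ = 1240×(1.86)^0.286 = 1480 K; V₂ = 3.78 L.
ΔU = nCvΔT = 0.943×20.8×(1480−1240) = 4720 J.
Q = 0 for an adiabatic process, so W = −ΔU = -4720 J.
Net over both steps: W = -4720 J, Q = 18000 J, ΔU = 22700 J.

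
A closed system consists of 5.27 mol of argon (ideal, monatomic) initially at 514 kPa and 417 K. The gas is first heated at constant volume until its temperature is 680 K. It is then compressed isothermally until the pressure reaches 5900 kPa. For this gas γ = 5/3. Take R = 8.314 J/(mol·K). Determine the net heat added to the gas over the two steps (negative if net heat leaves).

V₁ = nRT₁/P₁ = 5.27×8.314×417/514 = 35.5 L.
Step 1 — Isochoric: V stays 35.5 L; P/T = const ⇒ T₂ = 680 K, P₂ = 838 kPa.
W = 0 (no volume change).
ΔU = nCvΔT = 5.27×12.5×(680−417) = 17300 J.
Q = ΔU = 17300 J.
State after step 1: P = 838 kPa, V = 35.5 L, T = 680 K.
Step 2 — Isothermal: T stays 680 K; PV = const ⇒ V₂ = 5.05 L, P₂ = 5900 kPa.
ΔU = 0 (ideal gas, T constant).
W = nRT ln(V₂/V₁) = 5.27×8.314×680×ln(0.142) = -58100 J.
Q = ΔU + W = -58100 J.
Net over both steps: W = -58100 J, Q = -40900 J, ΔU = 17300 J.

-40900 J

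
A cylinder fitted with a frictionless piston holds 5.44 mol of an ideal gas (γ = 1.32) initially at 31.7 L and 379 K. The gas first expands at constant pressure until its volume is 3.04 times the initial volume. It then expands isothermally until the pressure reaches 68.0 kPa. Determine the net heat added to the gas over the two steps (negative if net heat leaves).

P₁ = nRT₁/V₁ = 5.44×8.314×379/31.7 = 541 kPa.
Step 1 — Isobaric: P stays 541 kPa; V/T = const ⇒ T₂ = 1150 K, V₂ = 96.4 L.
W = PΔV = 541×(96.4−31.7) kPa·L = 35000 J.
ΔU = nCvΔT = 5.44×26.0×(1150−379) = 109000 J.
Q = ΔU + W = nCpΔT = 144000 J.
State after step 1: P = 541 kPa, V = 96.4 L, T = 1150 K.
Step 2 — Isothermal: T stays 1150 K; PV = const ⇒ V₂ = 766 L, P₂ = 68.0 kPa.
ΔU = 0 (ideal gas, T constant).
W = nRT ln(V₂/V₁) = 5.44×8.314×1150×ln(7.95) = 108000 J.
Q = ΔU + W = 108000 J.
Net over both steps: W = 143000 J, Q = 252000 J, ΔU = 109000 J.

252000 J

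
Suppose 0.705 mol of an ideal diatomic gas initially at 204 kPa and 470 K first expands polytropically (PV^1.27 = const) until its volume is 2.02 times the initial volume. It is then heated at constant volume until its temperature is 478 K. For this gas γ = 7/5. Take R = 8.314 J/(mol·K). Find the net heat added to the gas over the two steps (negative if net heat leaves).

1880 J

V₁ = nRT₁/P₁ = 0.705×8.314×470/204 = 13.5 L.
Step 1 — Polytropic n=1.27: T₂ = T₁(V₁/V₂)^(n−1) = 470×(0.495)^0.27 = 389 K; P₂ = P₁(V₁/V₂)^n = 83.5 kPa.
W = (P₁V₁−P₂V₂)/(n−1) = (204×13.5−83.5×27.3)/0.27 = 1760 J.
ΔU = nCvΔT = 0.705×20.8×(389−470) = -1190 J.
Q = ΔU + W = 573 J.
State after step 1: P = 83.5 kPa, V = 27.3 L, T = 389 K.
Step 2 — Isochoric: V stays 27.3 L; P/T = const ⇒ T₂ = 478 K, P₂ = 103 kPa.
W = 0 (no volume change).
ΔU = nCvΔT = 0.705×20.8×(478−389) = 1310 J.
Q = ΔU = 1310 J.
Net over both steps: W = 1760 J, Q = 1880 J, ΔU = 117 J.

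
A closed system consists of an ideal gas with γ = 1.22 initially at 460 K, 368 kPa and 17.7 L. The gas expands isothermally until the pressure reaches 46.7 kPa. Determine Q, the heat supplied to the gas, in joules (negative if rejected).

13400 J

n = P₁V₁/(RT₁) = 368×17.7/(8.314×460) = 1.70 mol.
Isothermal: T stays 460 K; PV = const ⇒ V₂ = 139 L, P₂ = 46.7 kPa.
ΔU = 0 (ideal gas, T constant).
W = nRT ln(V₂/V₁) = 1.70×8.314×460×ln(7.88) = 13400 J.
Q = ΔU + W = 13400 J.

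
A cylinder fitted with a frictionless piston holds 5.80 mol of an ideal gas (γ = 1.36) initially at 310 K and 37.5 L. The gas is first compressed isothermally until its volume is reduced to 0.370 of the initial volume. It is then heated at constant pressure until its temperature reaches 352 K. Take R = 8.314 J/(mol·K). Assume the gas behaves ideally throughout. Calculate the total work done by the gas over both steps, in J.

-12800 J

P₁ = nRT₁/V₁ = 5.80×8.314×310/37.5 = 399 kPa.
Step 1 — Isothermal: T stays 310 K; PV = const ⇒ V₂ = 13.9 L, P₂ = 1080 kPa.
ΔU = 0 (ideal gas, T constant).
W = nRT ln(V₂/V₁) = 5.80×8.314×310×ln(0.370) = -14900 J.
Q = ΔU + W = -14900 J.
State after step 1: P = 1080 kPa, V = 13.9 L, T = 310 K.
Step 2 — Isobaric: P stays 1080 kPa; V/T = const ⇒ T₂ = 352 K, V₂ = 15.8 L.
W = PΔV = 1080×(15.8−13.9) kPa·L = 2030 J.
ΔU = nCvΔT = 5.80×23.1×(352−310) = 5630 J.
Q = ΔU + W = nCpΔT = 7650 J.
Net over both steps: W = -12800 J, Q = -7210 J, ΔU = 5630 J.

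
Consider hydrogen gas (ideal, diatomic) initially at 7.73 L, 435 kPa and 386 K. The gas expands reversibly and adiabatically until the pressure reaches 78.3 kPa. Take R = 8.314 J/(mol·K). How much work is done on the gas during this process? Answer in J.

-3260 J

n = P₁V₁/(RT₁) = 435×7.73/(8.314×386) = 1.05 mol.
Adiabatic: T₂/T₁ = (P₂/P₁)^((γ−1)/γ) ⇒ T₂ = 386×(0.180)^0.286 = 236 K; V₂ = 26.3 L.
ΔU = nCvΔT = 1.05×20.8×(236−386) = -3260 J.
Q = 0 for an adiabatic process, so W = −ΔU = 3260 J.
Work done on the gas = −W_by = -3260 J.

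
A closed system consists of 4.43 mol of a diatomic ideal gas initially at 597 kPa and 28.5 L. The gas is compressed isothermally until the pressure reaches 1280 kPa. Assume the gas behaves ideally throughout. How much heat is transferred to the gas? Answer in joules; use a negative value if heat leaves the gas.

T₁ = P₁V₁/(nR) = 597×28.5/(4.43×8.314) = 462 K.
Isothermal: T stays 462 K; PV = const ⇒ V₂ = 13.3 L, P₂ = 1280 kPa.
ΔU = 0 (ideal gas, T constant).
W = nRT ln(V₂/V₁) = 4.43×8.314×462×ln(0.466) = -13000 J.
Q = ΔU + W = -13000 J.

-13000 J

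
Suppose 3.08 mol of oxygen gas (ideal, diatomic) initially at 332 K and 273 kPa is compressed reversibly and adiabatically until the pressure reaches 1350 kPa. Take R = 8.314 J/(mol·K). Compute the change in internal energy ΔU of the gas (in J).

12300 J

V₁ = nRT₁/P₁ = 3.08×8.314×332/273 = 31.1 L.
Adiabatic: T₂/T₁ = (P₂/P₁)^((γ−1)/γ) ⇒ T₂ = 332×(4.95)^0.286 = 524 K; V₂ = 9.94 L.
For an ideal gas ΔU = nCvΔT with Cv = (5/2)R = 20.8 J/(mol·K).
ΔU = 3.08×20.8×(524−332) = 12300 J.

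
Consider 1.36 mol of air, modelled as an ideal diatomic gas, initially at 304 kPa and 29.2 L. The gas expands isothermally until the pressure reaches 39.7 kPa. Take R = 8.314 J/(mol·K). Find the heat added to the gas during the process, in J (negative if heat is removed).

18100 J

T₁ = P₁V₁/(nR) = 304×29.2/(1.36×8.314) = 785 K.
Isothermal: T stays 785 K; PV = const ⇒ V₂ = 224 L, P₂ = 39.7 kPa.
ΔU = 0 (ideal gas, T constant).
W = nRT ln(V₂/V₁) = 1.36×8.314×785×ln(7.66) = 18100 J.
Q = ΔU + W = 18100 J.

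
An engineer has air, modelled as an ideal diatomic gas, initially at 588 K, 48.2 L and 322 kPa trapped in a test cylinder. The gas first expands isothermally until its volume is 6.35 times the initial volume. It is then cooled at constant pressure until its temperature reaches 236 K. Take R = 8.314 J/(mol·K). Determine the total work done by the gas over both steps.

n = P₁V₁/(RT₁) = 322×48.2/(8.314×588) = 3.17 mol.
Step 1 — Isothermal: T stays 588 K; PV = const ⇒ V₂ = 306 L, P₂ = 50.7 kPa.
ΔU = 0 (ideal gas, T constant).
W = nRT ln(V₂/V₁) = 3.17×8.314×588×ln(6.35) = 28700 J.
Q = ΔU + W = 28700 J.
State after step 1: P = 50.7 kPa, V = 306 L, T = 588 K.
Step 2 — Isobaric: P stays 50.7 kPa; V/T = const ⇒ T₂ = 236 K, V₂ = 123 L.
W = PΔV = 50.7×(123−306) kPa·L = -9290 J.
ΔU = nCvΔT = 3.17×20.8×(236−588) = -23200 J.
Q = ΔU + W = nCpΔT = -32500 J.
Net over both steps: W = 19400 J, Q = -3830 J, ΔU = -23200 J.

19400 J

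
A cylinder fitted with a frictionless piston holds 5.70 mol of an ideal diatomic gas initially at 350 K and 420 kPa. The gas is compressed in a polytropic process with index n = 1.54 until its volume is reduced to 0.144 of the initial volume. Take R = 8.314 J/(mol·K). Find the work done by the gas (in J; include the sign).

-56800 J

V₁ = nRT₁/P₁ = 5.70×8.314×350/420 = 39.5 L.
Polytropic n=1.54: T₂ = T₁(V₁/V₂)^(n−1) = 350×(6.94)^0.54 = 997 K; P₂ = P₁(V₁/V₂)^n = 8310 kPa.
W = (P₁V₁−P₂V₂)/(n−1) = (420×39.5−8310×5.69)/0.54 = -56800 J.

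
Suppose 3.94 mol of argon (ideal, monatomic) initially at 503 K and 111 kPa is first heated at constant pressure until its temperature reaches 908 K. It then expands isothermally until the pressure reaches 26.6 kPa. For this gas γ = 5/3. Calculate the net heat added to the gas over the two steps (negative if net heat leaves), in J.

V₁ = nRT₁/P₁ = 3.94×8.314×503/111 = 148 L.
Step 1 — Isobaric: P stays 111 kPa; V/T = const ⇒ T₂ = 908 K, V₂ = 268 L.
W = PΔV = 111×(268−148) kPa·L = 13300 J.
ΔU = nCvΔT = 3.94×12.5×(908−503) = 19900 J.
Q = ΔU + W = nCpΔT = 33200 J.
State after step 1: P = 111 kPa, V = 268 L, T = 908 K.
Step 2 — Isothermal: T stays 908 K; PV = const ⇒ V₂ = 1120 L, P₂ = 26.6 kPa.
ΔU = 0 (ideal gas, T constant).
W = nRT ln(V₂/V₁) = 3.94×8.314×908×ln(4.17) = 42500 J.
Q = ΔU + W = 42500 J.
Net over both steps: W = 55800 J, Q = 75700 J, ΔU = 19900 J.

75700 J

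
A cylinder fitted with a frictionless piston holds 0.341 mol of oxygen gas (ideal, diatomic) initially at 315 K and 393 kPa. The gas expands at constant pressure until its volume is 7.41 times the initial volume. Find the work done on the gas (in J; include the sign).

-5720 J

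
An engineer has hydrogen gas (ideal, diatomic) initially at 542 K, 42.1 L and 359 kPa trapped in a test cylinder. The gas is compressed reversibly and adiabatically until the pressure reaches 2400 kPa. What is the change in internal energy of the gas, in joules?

27200 J

n = P₁V₁/(RT₁) = 359×42.1/(8.314×542) = 3.35 mol.
Adiabatic: T₂/T₁ = (P₂/P₁)^((γ−1)/γ) ⇒ T₂ = 542×(6.69)^0.286 = 933 K; V₂ = 10.8 L.
For an ideal gas ΔU = nCvΔT with Cv = (5/2)R = 20.8 J/(mol·K).
ΔU = 3.35×20.8×(933−542) = 27200 J.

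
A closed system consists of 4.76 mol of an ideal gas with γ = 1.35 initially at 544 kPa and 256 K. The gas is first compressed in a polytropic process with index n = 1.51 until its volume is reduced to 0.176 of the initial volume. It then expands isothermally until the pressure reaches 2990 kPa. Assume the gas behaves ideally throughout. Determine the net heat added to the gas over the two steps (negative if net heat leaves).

35500 J

V₁ = nRT₁/P₁ = 4.76×8.314×256/544 = 18.6 L.
Step 1 — Polytropic n=1.51: T₂ = T₁(V₁/V₂)^(n−1) = 256×(5.68)^0.51 = 621 K; P₂ = P₁(V₁/V₂)^n = 7500 kPa.
W = (P₁V₁−P₂V₂)/(n−1) = (544×18.6−7500×3.28)/0.51 = -28300 J.
ΔU = nCvΔT = 4.76×23.8×(621−256) = 41300 J.
Q = ΔU + W = 12900 J.
State after step 1: P = 7500 kPa, V = 3.28 L, T = 621 K.
Step 2 — Isothermal: T stays 621 K; PV = const ⇒ V₂ = 8.22 L, P₂ = 2990 kPa.
ΔU = 0 (ideal gas, T constant).
W = nRT ln(V₂/V₁) = 4.76×8.314×621×ln(2.51) = 22600 J.
Q = ΔU + W = 22600 J.
Net over both steps: W = -5730 J, Q = 35500 J, ΔU = 41300 J.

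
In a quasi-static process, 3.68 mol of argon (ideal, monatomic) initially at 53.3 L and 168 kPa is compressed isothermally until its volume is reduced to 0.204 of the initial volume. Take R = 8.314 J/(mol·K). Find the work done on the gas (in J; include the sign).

14200 J

T₁ = P₁V₁/(nR) = 168×53.3/(3.68×8.314) = 293 K.
Isothermal: T stays 293 K; PV = const ⇒ V₂ = 10.9 L, P₂ = 824 kPa.
W = nRT ln(V₂/V₁) = 3.68×8.314×293×ln(0.204) = -14200 J.
Work done on the gas = −W_by = 14200 J.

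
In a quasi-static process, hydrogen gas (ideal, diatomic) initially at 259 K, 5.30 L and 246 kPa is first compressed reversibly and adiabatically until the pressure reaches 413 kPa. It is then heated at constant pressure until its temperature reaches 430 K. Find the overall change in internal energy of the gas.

2150 J

n = P₁V₁/(RT₁) = 246×5.30/(8.314×259) = 0.605 mol.
Step 1 — Adiabatic: T₂/T₁ = (P₂/P₁)^((γ−1)/γ) ⇒ T₂ = 259×(1.68)^0.286 = 300 K; V₂ = 3.66 L.
ΔU = nCvΔT = 0.605×20.8×(300−259) = 520 J.
Q = 0 for an adiabatic process, so W = −ΔU = -520 J.
State after step 1: P = 413 kPa, V = 3.66 L, T = 300 K.
Step 2 — Isobaric: P stays 413 kPa; V/T = const ⇒ T₂ = 430 K, V₂ = 5.24 L.
W = PΔV = 413×(5.24−3.66) kPa·L = 653 J.
ΔU = nCvΔT = 0.605×20.8×(430−300) = 1630 J.
Q = ΔU + W = nCpΔT = 2280 J.
Net over both steps: W = 133 J, Q = 2280 J, ΔU = 2150 J.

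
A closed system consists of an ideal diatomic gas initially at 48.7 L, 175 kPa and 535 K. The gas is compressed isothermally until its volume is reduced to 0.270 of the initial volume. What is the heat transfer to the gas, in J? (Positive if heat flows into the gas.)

-11200 J

n = P₁V₁/(RT₁) = 175×48.7/(8.314×535) = 1.92 mol.
Isothermal: T stays 535 K; PV = const ⇒ V₂ = 13.1 L, P₂ = 648 kPa.
ΔU = 0 (ideal gas, T constant).
W = nRT ln(V₂/V₁) = 1.92×8.314×535×ln(0.270) = -11200 J.
Q = ΔU + W = -11200 J.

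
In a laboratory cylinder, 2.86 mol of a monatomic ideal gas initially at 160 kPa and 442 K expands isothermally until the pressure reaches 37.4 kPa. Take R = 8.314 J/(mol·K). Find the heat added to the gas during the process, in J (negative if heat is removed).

V₁ = nRT₁/P₁ = 2.86×8.314×442/160 = 65.7 L.
Isothermal: T stays 442 K; PV = const ⇒ V₂ = 281 L, P₂ = 37.4 kPa.
ΔU = 0 (ideal gas, T constant).
W = nRT ln(V₂/V₁) = 2.86×8.314×442×ln(4.28) = 15300 J.
Q = ΔU + W = 15300 J.

15300 J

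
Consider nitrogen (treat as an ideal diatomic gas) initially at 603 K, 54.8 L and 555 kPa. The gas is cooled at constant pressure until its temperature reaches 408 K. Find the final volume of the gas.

Isobaric: P stays 555 kPa; V/T = const ⇒ T₂ = 408 K, V₂ = 37.1 L.

37.1 L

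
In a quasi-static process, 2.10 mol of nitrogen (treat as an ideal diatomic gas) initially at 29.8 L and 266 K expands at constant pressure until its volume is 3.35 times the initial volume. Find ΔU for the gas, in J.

P₁ = nRT₁/V₁ = 2.10×8.314×266/29.8 = 156 kPa.
Isobaric: P stays 156 kPa; V/T = const ⇒ T₂ = 891 K, V₂ = 99.8 L.
For an ideal gas ΔU = nCvΔT with Cv = (5/2)R = 20.8 J/(mol·K).
ΔU = 2.10×20.8×(891−266) = 27300 J.

27300 J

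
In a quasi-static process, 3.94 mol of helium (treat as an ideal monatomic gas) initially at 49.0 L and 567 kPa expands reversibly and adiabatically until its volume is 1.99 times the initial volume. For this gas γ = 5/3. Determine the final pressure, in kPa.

T₁ = P₁V₁/(nR) = 567×49.0/(3.94×8.314) = 848 K.
Adiabatic: TV^(γ−1) = const ⇒ T₂ = 848×(0.503)^0.667 = 536 K; PV^γ = const ⇒ P₂ = 180 kPa.

180 kPa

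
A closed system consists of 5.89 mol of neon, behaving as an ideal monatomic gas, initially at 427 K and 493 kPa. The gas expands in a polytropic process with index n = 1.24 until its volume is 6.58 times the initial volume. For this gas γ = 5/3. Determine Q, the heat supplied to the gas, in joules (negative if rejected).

V₁ = nRT₁/P₁ = 5.89×8.314×427/493 = 42.4 L.
Polytropic n=1.24: T₂ = T₁(V₁/V₂)^(n−1) = 427×(0.152)^0.24 = 272 K; P₂ = P₁(V₁/V₂)^n = 47.7 kPa.
W = (P₁V₁−P₂V₂)/(n−1) = (493×42.4−47.7×279)/0.24 = 31700 J.
ΔU = nCvΔT = 5.89×12.5×(272−427) = -11400 J.
Q = ΔU + W = 20300 J.

20300 J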